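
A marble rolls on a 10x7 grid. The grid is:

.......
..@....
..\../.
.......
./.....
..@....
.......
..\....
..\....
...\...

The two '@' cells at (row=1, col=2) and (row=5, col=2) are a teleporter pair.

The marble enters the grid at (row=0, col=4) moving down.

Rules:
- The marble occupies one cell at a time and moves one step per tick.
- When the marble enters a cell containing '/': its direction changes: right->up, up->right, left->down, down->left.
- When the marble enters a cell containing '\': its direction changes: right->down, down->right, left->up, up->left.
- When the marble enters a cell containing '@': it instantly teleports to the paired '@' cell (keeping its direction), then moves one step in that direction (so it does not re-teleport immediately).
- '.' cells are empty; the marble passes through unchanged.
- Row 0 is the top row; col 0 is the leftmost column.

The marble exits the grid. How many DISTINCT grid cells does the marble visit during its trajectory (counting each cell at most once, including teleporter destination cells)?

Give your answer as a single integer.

Answer: 10

Derivation:
Step 1: enter (0,4), '.' pass, move down to (1,4)
Step 2: enter (1,4), '.' pass, move down to (2,4)
Step 3: enter (2,4), '.' pass, move down to (3,4)
Step 4: enter (3,4), '.' pass, move down to (4,4)
Step 5: enter (4,4), '.' pass, move down to (5,4)
Step 6: enter (5,4), '.' pass, move down to (6,4)
Step 7: enter (6,4), '.' pass, move down to (7,4)
Step 8: enter (7,4), '.' pass, move down to (8,4)
Step 9: enter (8,4), '.' pass, move down to (9,4)
Step 10: enter (9,4), '.' pass, move down to (10,4)
Step 11: at (10,4) — EXIT via bottom edge, pos 4
Distinct cells visited: 10 (path length 10)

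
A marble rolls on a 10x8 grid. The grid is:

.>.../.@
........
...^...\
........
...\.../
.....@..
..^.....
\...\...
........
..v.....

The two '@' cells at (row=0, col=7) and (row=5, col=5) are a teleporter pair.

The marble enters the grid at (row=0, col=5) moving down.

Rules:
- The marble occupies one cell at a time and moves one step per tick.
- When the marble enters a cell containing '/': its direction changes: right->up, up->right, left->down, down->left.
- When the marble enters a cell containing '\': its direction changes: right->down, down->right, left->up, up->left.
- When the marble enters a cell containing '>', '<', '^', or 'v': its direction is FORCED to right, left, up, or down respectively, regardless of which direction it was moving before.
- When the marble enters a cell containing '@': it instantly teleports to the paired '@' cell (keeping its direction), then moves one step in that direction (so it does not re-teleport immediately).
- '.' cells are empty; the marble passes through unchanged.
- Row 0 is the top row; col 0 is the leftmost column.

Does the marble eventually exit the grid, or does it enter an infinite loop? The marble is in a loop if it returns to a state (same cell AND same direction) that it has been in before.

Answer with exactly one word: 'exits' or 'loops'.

Answer: exits

Derivation:
Step 1: enter (0,5), '/' deflects down->left, move left to (0,4)
Step 2: enter (0,4), '.' pass, move left to (0,3)
Step 3: enter (0,3), '.' pass, move left to (0,2)
Step 4: enter (0,2), '.' pass, move left to (0,1)
Step 5: enter (0,1), '>' forces left->right, move right to (0,2)
Step 6: enter (0,2), '.' pass, move right to (0,3)
Step 7: enter (0,3), '.' pass, move right to (0,4)
Step 8: enter (0,4), '.' pass, move right to (0,5)
Step 9: enter (0,5), '/' deflects right->up, move up to (-1,5)
Step 10: at (-1,5) — EXIT via top edge, pos 5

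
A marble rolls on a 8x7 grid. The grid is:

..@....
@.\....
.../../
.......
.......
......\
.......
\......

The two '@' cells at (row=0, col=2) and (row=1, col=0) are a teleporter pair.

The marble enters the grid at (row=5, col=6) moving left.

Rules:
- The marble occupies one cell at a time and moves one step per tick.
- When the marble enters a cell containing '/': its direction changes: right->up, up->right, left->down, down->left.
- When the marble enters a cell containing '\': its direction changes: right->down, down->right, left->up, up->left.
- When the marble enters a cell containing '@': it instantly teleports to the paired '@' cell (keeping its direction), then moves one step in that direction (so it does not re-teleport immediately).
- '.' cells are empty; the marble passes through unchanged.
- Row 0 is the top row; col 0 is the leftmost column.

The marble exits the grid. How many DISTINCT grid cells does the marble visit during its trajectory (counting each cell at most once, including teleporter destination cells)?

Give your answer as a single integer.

Answer: 4

Derivation:
Step 1: enter (5,6), '\' deflects left->up, move up to (4,6)
Step 2: enter (4,6), '.' pass, move up to (3,6)
Step 3: enter (3,6), '.' pass, move up to (2,6)
Step 4: enter (2,6), '/' deflects up->right, move right to (2,7)
Step 5: at (2,7) — EXIT via right edge, pos 2
Distinct cells visited: 4 (path length 4)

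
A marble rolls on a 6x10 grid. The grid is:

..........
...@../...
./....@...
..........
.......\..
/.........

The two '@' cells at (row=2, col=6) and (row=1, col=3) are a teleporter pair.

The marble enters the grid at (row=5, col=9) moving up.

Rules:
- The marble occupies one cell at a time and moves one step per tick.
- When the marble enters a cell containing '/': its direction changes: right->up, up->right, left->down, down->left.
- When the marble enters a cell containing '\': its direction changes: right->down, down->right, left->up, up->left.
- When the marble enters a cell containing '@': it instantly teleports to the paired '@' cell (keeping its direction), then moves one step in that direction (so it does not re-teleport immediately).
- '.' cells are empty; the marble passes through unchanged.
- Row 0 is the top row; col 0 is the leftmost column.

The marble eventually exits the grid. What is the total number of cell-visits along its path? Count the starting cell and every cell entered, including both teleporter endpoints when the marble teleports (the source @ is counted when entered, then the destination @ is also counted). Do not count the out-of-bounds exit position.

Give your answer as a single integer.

Answer: 6

Derivation:
Step 1: enter (5,9), '.' pass, move up to (4,9)
Step 2: enter (4,9), '.' pass, move up to (3,9)
Step 3: enter (3,9), '.' pass, move up to (2,9)
Step 4: enter (2,9), '.' pass, move up to (1,9)
Step 5: enter (1,9), '.' pass, move up to (0,9)
Step 6: enter (0,9), '.' pass, move up to (-1,9)
Step 7: at (-1,9) — EXIT via top edge, pos 9
Path length (cell visits): 6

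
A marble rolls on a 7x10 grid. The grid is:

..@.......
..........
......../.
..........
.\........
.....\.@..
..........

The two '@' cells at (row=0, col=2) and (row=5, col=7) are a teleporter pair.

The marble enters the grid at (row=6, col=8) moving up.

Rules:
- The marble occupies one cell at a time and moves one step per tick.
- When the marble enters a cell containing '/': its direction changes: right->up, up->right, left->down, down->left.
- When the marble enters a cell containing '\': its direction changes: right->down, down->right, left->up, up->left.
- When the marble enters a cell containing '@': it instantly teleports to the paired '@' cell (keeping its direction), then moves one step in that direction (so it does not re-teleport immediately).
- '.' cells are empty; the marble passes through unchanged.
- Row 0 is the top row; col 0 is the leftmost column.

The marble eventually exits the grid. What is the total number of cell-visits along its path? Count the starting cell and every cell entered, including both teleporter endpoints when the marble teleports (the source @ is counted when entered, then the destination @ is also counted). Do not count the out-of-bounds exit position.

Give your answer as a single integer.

Step 1: enter (6,8), '.' pass, move up to (5,8)
Step 2: enter (5,8), '.' pass, move up to (4,8)
Step 3: enter (4,8), '.' pass, move up to (3,8)
Step 4: enter (3,8), '.' pass, move up to (2,8)
Step 5: enter (2,8), '/' deflects up->right, move right to (2,9)
Step 6: enter (2,9), '.' pass, move right to (2,10)
Step 7: at (2,10) — EXIT via right edge, pos 2
Path length (cell visits): 6

Answer: 6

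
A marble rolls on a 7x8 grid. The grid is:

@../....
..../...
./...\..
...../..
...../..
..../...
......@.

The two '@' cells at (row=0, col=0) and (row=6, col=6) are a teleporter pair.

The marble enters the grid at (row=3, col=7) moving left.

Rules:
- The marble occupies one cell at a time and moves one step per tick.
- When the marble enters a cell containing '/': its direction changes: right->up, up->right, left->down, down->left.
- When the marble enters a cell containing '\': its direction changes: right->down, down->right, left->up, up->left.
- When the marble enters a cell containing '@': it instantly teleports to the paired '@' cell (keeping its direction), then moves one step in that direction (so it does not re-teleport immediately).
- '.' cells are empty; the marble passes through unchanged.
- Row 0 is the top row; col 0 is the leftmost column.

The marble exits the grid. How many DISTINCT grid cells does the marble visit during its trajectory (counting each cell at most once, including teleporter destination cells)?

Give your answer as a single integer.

Step 1: enter (3,7), '.' pass, move left to (3,6)
Step 2: enter (3,6), '.' pass, move left to (3,5)
Step 3: enter (3,5), '/' deflects left->down, move down to (4,5)
Step 4: enter (4,5), '/' deflects down->left, move left to (4,4)
Step 5: enter (4,4), '.' pass, move left to (4,3)
Step 6: enter (4,3), '.' pass, move left to (4,2)
Step 7: enter (4,2), '.' pass, move left to (4,1)
Step 8: enter (4,1), '.' pass, move left to (4,0)
Step 9: enter (4,0), '.' pass, move left to (4,-1)
Step 10: at (4,-1) — EXIT via left edge, pos 4
Distinct cells visited: 9 (path length 9)

Answer: 9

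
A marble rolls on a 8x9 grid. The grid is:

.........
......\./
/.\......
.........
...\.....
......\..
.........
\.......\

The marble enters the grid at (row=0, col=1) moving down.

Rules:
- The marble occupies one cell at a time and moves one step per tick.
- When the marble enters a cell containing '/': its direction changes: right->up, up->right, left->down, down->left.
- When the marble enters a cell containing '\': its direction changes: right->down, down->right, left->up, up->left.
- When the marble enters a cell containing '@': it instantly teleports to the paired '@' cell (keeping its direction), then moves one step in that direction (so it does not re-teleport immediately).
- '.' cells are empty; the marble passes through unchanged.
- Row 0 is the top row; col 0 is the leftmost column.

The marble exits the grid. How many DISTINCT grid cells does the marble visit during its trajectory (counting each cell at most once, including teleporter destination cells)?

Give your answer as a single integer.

Step 1: enter (0,1), '.' pass, move down to (1,1)
Step 2: enter (1,1), '.' pass, move down to (2,1)
Step 3: enter (2,1), '.' pass, move down to (3,1)
Step 4: enter (3,1), '.' pass, move down to (4,1)
Step 5: enter (4,1), '.' pass, move down to (5,1)
Step 6: enter (5,1), '.' pass, move down to (6,1)
Step 7: enter (6,1), '.' pass, move down to (7,1)
Step 8: enter (7,1), '.' pass, move down to (8,1)
Step 9: at (8,1) — EXIT via bottom edge, pos 1
Distinct cells visited: 8 (path length 8)

Answer: 8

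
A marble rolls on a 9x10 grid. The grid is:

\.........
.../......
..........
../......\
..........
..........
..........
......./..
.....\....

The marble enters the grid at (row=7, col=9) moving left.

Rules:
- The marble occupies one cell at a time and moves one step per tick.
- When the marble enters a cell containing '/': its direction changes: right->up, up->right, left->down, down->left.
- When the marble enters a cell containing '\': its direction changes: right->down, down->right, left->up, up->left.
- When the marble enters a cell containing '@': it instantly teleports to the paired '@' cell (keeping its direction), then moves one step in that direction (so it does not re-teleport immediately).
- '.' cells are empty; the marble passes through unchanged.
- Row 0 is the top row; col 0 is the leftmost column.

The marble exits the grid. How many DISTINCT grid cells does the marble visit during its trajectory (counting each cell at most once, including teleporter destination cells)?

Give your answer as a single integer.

Step 1: enter (7,9), '.' pass, move left to (7,8)
Step 2: enter (7,8), '.' pass, move left to (7,7)
Step 3: enter (7,7), '/' deflects left->down, move down to (8,7)
Step 4: enter (8,7), '.' pass, move down to (9,7)
Step 5: at (9,7) — EXIT via bottom edge, pos 7
Distinct cells visited: 4 (path length 4)

Answer: 4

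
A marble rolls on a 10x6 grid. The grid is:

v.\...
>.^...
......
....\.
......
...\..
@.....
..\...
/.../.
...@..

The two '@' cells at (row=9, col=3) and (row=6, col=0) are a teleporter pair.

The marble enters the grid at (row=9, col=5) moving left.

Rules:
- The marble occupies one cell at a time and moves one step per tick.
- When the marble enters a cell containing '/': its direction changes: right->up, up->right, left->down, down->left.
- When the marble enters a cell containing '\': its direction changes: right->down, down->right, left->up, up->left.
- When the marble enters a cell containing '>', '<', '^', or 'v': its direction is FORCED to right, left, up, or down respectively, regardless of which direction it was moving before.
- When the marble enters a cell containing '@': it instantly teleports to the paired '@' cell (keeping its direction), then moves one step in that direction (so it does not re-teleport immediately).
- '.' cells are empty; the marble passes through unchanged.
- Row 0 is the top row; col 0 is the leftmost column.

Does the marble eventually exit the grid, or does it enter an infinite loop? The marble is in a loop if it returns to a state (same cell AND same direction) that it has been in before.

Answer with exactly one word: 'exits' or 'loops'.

Step 1: enter (9,5), '.' pass, move left to (9,4)
Step 2: enter (9,4), '.' pass, move left to (9,3)
Step 3: enter (9,3), '@' teleport (9,3)->(6,0), also enter (6,0), move left to (6,-1)
Step 4: at (6,-1) — EXIT via left edge, pos 6

Answer: exits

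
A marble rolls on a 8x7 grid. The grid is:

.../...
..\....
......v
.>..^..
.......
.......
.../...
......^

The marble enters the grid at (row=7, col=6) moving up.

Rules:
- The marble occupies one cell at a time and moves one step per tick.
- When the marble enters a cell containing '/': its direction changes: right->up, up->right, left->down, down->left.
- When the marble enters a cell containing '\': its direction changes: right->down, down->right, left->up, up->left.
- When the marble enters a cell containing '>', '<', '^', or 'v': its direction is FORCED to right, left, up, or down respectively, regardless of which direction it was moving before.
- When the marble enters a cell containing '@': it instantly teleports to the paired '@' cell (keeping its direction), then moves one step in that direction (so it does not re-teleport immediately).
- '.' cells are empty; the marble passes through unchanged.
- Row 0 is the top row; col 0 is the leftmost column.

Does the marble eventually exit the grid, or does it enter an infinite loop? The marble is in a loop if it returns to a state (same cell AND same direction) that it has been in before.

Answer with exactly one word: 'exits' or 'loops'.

Step 1: enter (7,6), '^' forces up->up, move up to (6,6)
Step 2: enter (6,6), '.' pass, move up to (5,6)
Step 3: enter (5,6), '.' pass, move up to (4,6)
Step 4: enter (4,6), '.' pass, move up to (3,6)
Step 5: enter (3,6), '.' pass, move up to (2,6)
Step 6: enter (2,6), 'v' forces up->down, move down to (3,6)
Step 7: enter (3,6), '.' pass, move down to (4,6)
Step 8: enter (4,6), '.' pass, move down to (5,6)
Step 9: enter (5,6), '.' pass, move down to (6,6)
Step 10: enter (6,6), '.' pass, move down to (7,6)
Step 11: enter (7,6), '^' forces down->up, move up to (6,6)
Step 12: at (6,6) dir=up — LOOP DETECTED (seen before)

Answer: loops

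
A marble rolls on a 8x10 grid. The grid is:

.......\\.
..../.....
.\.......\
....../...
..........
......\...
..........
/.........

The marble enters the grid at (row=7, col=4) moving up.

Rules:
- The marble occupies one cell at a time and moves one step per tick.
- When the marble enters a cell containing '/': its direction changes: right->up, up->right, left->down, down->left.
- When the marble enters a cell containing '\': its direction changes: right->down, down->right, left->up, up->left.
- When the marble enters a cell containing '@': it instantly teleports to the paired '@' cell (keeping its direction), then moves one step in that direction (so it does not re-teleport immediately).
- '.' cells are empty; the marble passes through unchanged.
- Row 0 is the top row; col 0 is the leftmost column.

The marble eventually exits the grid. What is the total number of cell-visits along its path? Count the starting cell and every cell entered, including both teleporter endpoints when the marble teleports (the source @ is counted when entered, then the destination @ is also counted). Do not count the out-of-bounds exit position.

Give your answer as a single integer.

Answer: 12

Derivation:
Step 1: enter (7,4), '.' pass, move up to (6,4)
Step 2: enter (6,4), '.' pass, move up to (5,4)
Step 3: enter (5,4), '.' pass, move up to (4,4)
Step 4: enter (4,4), '.' pass, move up to (3,4)
Step 5: enter (3,4), '.' pass, move up to (2,4)
Step 6: enter (2,4), '.' pass, move up to (1,4)
Step 7: enter (1,4), '/' deflects up->right, move right to (1,5)
Step 8: enter (1,5), '.' pass, move right to (1,6)
Step 9: enter (1,6), '.' pass, move right to (1,7)
Step 10: enter (1,7), '.' pass, move right to (1,8)
Step 11: enter (1,8), '.' pass, move right to (1,9)
Step 12: enter (1,9), '.' pass, move right to (1,10)
Step 13: at (1,10) — EXIT via right edge, pos 1
Path length (cell visits): 12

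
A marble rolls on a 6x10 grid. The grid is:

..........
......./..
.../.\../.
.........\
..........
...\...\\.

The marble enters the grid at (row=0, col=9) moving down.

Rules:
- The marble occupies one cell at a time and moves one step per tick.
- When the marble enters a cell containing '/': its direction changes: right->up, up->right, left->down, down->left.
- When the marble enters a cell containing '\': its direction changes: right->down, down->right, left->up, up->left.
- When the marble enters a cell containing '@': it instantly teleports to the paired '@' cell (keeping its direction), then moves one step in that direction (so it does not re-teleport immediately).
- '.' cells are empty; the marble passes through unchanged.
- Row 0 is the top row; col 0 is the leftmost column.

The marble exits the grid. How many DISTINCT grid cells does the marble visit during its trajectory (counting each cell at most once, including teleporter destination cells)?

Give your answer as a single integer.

Answer: 4

Derivation:
Step 1: enter (0,9), '.' pass, move down to (1,9)
Step 2: enter (1,9), '.' pass, move down to (2,9)
Step 3: enter (2,9), '.' pass, move down to (3,9)
Step 4: enter (3,9), '\' deflects down->right, move right to (3,10)
Step 5: at (3,10) — EXIT via right edge, pos 3
Distinct cells visited: 4 (path length 4)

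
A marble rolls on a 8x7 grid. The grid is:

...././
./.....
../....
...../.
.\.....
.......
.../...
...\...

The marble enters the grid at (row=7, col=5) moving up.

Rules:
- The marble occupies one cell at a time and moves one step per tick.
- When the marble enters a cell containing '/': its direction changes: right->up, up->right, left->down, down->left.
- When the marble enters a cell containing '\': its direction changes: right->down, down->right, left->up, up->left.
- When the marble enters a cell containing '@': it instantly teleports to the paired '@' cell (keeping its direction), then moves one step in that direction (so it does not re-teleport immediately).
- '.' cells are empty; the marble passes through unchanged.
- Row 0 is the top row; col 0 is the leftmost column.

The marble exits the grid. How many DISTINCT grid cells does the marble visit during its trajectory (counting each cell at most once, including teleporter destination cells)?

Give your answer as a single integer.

Answer: 6

Derivation:
Step 1: enter (7,5), '.' pass, move up to (6,5)
Step 2: enter (6,5), '.' pass, move up to (5,5)
Step 3: enter (5,5), '.' pass, move up to (4,5)
Step 4: enter (4,5), '.' pass, move up to (3,5)
Step 5: enter (3,5), '/' deflects up->right, move right to (3,6)
Step 6: enter (3,6), '.' pass, move right to (3,7)
Step 7: at (3,7) — EXIT via right edge, pos 3
Distinct cells visited: 6 (path length 6)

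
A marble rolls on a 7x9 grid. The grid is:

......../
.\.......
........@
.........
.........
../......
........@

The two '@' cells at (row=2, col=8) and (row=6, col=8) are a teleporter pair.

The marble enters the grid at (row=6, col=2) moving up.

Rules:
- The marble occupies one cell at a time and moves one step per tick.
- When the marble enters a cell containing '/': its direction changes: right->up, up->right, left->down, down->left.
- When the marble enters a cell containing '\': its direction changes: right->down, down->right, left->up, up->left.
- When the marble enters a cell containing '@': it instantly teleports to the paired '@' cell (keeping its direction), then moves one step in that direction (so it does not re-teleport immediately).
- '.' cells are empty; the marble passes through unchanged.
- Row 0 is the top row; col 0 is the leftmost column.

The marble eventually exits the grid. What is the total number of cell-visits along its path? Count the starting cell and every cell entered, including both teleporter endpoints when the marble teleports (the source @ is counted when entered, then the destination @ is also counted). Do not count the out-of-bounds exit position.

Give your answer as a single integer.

Answer: 8

Derivation:
Step 1: enter (6,2), '.' pass, move up to (5,2)
Step 2: enter (5,2), '/' deflects up->right, move right to (5,3)
Step 3: enter (5,3), '.' pass, move right to (5,4)
Step 4: enter (5,4), '.' pass, move right to (5,5)
Step 5: enter (5,5), '.' pass, move right to (5,6)
Step 6: enter (5,6), '.' pass, move right to (5,7)
Step 7: enter (5,7), '.' pass, move right to (5,8)
Step 8: enter (5,8), '.' pass, move right to (5,9)
Step 9: at (5,9) — EXIT via right edge, pos 5
Path length (cell visits): 8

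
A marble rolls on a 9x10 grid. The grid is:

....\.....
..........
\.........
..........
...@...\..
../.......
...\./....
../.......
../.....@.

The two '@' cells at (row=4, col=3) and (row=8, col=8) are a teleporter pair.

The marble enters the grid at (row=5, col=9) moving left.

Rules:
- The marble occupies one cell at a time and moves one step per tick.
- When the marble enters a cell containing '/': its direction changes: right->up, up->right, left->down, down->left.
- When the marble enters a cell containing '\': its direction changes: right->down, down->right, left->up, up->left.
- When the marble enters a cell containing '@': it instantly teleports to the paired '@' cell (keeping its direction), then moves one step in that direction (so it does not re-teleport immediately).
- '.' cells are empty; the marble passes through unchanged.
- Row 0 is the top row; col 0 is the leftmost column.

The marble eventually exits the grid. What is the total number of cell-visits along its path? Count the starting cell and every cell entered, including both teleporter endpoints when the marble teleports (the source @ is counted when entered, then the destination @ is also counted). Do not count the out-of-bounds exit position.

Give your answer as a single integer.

Answer: 12

Derivation:
Step 1: enter (5,9), '.' pass, move left to (5,8)
Step 2: enter (5,8), '.' pass, move left to (5,7)
Step 3: enter (5,7), '.' pass, move left to (5,6)
Step 4: enter (5,6), '.' pass, move left to (5,5)
Step 5: enter (5,5), '.' pass, move left to (5,4)
Step 6: enter (5,4), '.' pass, move left to (5,3)
Step 7: enter (5,3), '.' pass, move left to (5,2)
Step 8: enter (5,2), '/' deflects left->down, move down to (6,2)
Step 9: enter (6,2), '.' pass, move down to (7,2)
Step 10: enter (7,2), '/' deflects down->left, move left to (7,1)
Step 11: enter (7,1), '.' pass, move left to (7,0)
Step 12: enter (7,0), '.' pass, move left to (7,-1)
Step 13: at (7,-1) — EXIT via left edge, pos 7
Path length (cell visits): 12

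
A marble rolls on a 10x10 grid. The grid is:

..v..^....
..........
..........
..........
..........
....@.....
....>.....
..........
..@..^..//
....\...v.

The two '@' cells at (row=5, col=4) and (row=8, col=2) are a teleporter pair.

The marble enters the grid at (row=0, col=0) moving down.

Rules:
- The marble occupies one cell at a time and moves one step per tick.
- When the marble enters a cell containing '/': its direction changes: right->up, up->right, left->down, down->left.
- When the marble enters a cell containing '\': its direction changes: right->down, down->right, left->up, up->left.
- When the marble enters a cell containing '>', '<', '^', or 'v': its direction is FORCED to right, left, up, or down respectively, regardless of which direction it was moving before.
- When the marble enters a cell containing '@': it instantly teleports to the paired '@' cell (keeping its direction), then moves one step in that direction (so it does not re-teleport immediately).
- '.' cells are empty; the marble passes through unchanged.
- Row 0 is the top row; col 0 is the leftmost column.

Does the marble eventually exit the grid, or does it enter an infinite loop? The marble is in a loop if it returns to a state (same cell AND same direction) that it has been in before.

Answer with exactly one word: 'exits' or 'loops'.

Step 1: enter (0,0), '.' pass, move down to (1,0)
Step 2: enter (1,0), '.' pass, move down to (2,0)
Step 3: enter (2,0), '.' pass, move down to (3,0)
Step 4: enter (3,0), '.' pass, move down to (4,0)
Step 5: enter (4,0), '.' pass, move down to (5,0)
Step 6: enter (5,0), '.' pass, move down to (6,0)
Step 7: enter (6,0), '.' pass, move down to (7,0)
Step 8: enter (7,0), '.' pass, move down to (8,0)
Step 9: enter (8,0), '.' pass, move down to (9,0)
Step 10: enter (9,0), '.' pass, move down to (10,0)
Step 11: at (10,0) — EXIT via bottom edge, pos 0

Answer: exits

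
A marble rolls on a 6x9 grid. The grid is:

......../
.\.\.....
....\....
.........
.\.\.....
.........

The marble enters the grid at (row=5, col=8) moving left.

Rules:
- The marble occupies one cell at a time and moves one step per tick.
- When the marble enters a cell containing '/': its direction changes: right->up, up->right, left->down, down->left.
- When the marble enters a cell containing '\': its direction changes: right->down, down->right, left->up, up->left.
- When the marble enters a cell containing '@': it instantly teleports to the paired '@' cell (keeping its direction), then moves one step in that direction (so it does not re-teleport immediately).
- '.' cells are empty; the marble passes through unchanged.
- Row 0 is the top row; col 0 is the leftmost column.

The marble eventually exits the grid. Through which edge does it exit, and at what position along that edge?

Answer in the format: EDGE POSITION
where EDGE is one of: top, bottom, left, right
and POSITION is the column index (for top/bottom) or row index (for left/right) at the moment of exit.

Step 1: enter (5,8), '.' pass, move left to (5,7)
Step 2: enter (5,7), '.' pass, move left to (5,6)
Step 3: enter (5,6), '.' pass, move left to (5,5)
Step 4: enter (5,5), '.' pass, move left to (5,4)
Step 5: enter (5,4), '.' pass, move left to (5,3)
Step 6: enter (5,3), '.' pass, move left to (5,2)
Step 7: enter (5,2), '.' pass, move left to (5,1)
Step 8: enter (5,1), '.' pass, move left to (5,0)
Step 9: enter (5,0), '.' pass, move left to (5,-1)
Step 10: at (5,-1) — EXIT via left edge, pos 5

Answer: left 5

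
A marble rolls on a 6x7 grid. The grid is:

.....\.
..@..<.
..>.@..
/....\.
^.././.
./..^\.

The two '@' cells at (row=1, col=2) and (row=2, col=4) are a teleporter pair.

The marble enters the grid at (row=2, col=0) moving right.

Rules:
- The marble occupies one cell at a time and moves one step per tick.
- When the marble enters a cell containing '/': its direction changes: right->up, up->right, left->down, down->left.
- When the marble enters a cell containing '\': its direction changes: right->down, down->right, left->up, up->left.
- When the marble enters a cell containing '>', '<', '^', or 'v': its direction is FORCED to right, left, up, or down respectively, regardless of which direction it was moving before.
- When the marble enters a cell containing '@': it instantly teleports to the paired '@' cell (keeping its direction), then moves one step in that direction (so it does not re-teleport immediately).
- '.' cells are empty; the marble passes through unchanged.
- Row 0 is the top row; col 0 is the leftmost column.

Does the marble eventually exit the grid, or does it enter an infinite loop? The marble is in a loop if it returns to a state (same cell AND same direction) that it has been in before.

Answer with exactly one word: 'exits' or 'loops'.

Step 1: enter (2,0), '.' pass, move right to (2,1)
Step 2: enter (2,1), '.' pass, move right to (2,2)
Step 3: enter (2,2), '>' forces right->right, move right to (2,3)
Step 4: enter (2,3), '.' pass, move right to (2,4)
Step 5: enter (2,4), '@' teleport (2,4)->(1,2), also enter (1,2), move right to (1,3)
Step 6: enter (1,3), '.' pass, move right to (1,4)
Step 7: enter (1,4), '.' pass, move right to (1,5)
Step 8: enter (1,5), '<' forces right->left, move left to (1,4)
Step 9: enter (1,4), '.' pass, move left to (1,3)
Step 10: enter (1,3), '.' pass, move left to (1,2)
Step 11: enter (1,2), '@' teleport (1,2)->(2,4), also enter (2,4), move left to (2,3)
Step 12: enter (2,3), '.' pass, move left to (2,2)
Step 13: enter (2,2), '>' forces left->right, move right to (2,3)
Step 14: at (2,3) dir=right — LOOP DETECTED (seen before)

Answer: loops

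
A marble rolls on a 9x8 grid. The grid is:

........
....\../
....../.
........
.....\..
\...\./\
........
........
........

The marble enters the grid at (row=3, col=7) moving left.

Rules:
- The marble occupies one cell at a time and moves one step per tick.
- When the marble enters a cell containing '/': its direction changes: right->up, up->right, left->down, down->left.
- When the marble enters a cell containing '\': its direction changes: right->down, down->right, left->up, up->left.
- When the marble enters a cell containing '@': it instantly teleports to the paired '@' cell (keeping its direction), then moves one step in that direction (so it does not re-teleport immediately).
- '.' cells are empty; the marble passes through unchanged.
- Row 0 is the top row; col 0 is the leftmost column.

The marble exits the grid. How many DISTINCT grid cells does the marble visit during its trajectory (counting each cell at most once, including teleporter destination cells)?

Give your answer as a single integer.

Answer: 8

Derivation:
Step 1: enter (3,7), '.' pass, move left to (3,6)
Step 2: enter (3,6), '.' pass, move left to (3,5)
Step 3: enter (3,5), '.' pass, move left to (3,4)
Step 4: enter (3,4), '.' pass, move left to (3,3)
Step 5: enter (3,3), '.' pass, move left to (3,2)
Step 6: enter (3,2), '.' pass, move left to (3,1)
Step 7: enter (3,1), '.' pass, move left to (3,0)
Step 8: enter (3,0), '.' pass, move left to (3,-1)
Step 9: at (3,-1) — EXIT via left edge, pos 3
Distinct cells visited: 8 (path length 8)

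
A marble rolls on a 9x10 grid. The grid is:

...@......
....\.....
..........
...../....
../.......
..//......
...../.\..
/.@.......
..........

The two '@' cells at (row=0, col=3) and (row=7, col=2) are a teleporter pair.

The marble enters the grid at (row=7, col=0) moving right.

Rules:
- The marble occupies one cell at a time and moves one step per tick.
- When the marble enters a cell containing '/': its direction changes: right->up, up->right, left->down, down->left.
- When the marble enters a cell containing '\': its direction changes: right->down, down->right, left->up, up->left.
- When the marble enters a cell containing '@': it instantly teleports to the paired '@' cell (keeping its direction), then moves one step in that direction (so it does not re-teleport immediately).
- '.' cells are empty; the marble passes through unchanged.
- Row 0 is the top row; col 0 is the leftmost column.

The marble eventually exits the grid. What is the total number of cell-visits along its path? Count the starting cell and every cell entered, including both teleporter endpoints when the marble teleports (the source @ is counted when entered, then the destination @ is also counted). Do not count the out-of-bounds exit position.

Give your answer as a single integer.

Answer: 8

Derivation:
Step 1: enter (7,0), '/' deflects right->up, move up to (6,0)
Step 2: enter (6,0), '.' pass, move up to (5,0)
Step 3: enter (5,0), '.' pass, move up to (4,0)
Step 4: enter (4,0), '.' pass, move up to (3,0)
Step 5: enter (3,0), '.' pass, move up to (2,0)
Step 6: enter (2,0), '.' pass, move up to (1,0)
Step 7: enter (1,0), '.' pass, move up to (0,0)
Step 8: enter (0,0), '.' pass, move up to (-1,0)
Step 9: at (-1,0) — EXIT via top edge, pos 0
Path length (cell visits): 8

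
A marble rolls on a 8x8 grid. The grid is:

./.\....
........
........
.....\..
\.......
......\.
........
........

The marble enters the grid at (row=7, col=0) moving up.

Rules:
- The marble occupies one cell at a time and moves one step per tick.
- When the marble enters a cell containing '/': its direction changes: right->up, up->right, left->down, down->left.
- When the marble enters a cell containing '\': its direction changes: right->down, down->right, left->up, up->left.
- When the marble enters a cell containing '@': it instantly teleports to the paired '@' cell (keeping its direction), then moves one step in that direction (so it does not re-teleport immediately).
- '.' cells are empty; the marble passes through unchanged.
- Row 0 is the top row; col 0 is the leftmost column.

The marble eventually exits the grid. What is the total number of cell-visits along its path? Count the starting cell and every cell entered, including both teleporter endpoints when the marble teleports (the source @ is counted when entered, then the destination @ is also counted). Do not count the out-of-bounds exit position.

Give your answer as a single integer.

Step 1: enter (7,0), '.' pass, move up to (6,0)
Step 2: enter (6,0), '.' pass, move up to (5,0)
Step 3: enter (5,0), '.' pass, move up to (4,0)
Step 4: enter (4,0), '\' deflects up->left, move left to (4,-1)
Step 5: at (4,-1) — EXIT via left edge, pos 4
Path length (cell visits): 4

Answer: 4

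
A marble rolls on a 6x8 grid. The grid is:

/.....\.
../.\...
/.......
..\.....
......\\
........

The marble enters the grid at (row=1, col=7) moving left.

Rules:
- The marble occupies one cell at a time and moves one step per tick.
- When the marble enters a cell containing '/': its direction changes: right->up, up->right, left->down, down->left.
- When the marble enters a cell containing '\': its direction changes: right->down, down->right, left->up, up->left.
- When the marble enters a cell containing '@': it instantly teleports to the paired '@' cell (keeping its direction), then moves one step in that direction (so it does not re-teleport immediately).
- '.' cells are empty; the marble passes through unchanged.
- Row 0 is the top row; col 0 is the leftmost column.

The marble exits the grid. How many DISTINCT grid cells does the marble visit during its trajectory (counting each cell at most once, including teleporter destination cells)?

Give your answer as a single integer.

Step 1: enter (1,7), '.' pass, move left to (1,6)
Step 2: enter (1,6), '.' pass, move left to (1,5)
Step 3: enter (1,5), '.' pass, move left to (1,4)
Step 4: enter (1,4), '\' deflects left->up, move up to (0,4)
Step 5: enter (0,4), '.' pass, move up to (-1,4)
Step 6: at (-1,4) — EXIT via top edge, pos 4
Distinct cells visited: 5 (path length 5)

Answer: 5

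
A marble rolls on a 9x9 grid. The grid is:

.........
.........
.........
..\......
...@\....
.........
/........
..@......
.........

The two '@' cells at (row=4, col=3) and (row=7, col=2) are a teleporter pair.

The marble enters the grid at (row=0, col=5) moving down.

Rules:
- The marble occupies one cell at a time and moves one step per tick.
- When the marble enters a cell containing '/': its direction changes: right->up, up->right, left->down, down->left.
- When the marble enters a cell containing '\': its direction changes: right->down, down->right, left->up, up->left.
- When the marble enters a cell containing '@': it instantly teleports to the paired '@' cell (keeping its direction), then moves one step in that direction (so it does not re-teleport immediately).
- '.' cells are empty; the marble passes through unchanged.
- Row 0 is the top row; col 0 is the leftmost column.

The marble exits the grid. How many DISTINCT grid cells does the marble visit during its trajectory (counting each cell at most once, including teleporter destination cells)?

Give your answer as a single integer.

Step 1: enter (0,5), '.' pass, move down to (1,5)
Step 2: enter (1,5), '.' pass, move down to (2,5)
Step 3: enter (2,5), '.' pass, move down to (3,5)
Step 4: enter (3,5), '.' pass, move down to (4,5)
Step 5: enter (4,5), '.' pass, move down to (5,5)
Step 6: enter (5,5), '.' pass, move down to (6,5)
Step 7: enter (6,5), '.' pass, move down to (7,5)
Step 8: enter (7,5), '.' pass, move down to (8,5)
Step 9: enter (8,5), '.' pass, move down to (9,5)
Step 10: at (9,5) — EXIT via bottom edge, pos 5
Distinct cells visited: 9 (path length 9)

Answer: 9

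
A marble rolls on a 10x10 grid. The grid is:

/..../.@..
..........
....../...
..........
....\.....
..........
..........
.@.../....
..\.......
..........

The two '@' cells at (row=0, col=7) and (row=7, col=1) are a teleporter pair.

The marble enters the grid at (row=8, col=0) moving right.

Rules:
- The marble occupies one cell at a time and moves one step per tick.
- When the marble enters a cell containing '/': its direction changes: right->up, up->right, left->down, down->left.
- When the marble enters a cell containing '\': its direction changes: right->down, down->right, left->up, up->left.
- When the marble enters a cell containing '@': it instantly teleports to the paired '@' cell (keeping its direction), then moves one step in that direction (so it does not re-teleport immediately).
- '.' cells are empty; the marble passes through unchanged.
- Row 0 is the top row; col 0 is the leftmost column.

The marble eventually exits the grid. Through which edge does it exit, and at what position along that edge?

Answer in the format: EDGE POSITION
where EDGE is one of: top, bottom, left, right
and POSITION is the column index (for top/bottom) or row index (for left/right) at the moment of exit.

Step 1: enter (8,0), '.' pass, move right to (8,1)
Step 2: enter (8,1), '.' pass, move right to (8,2)
Step 3: enter (8,2), '\' deflects right->down, move down to (9,2)
Step 4: enter (9,2), '.' pass, move down to (10,2)
Step 5: at (10,2) — EXIT via bottom edge, pos 2

Answer: bottom 2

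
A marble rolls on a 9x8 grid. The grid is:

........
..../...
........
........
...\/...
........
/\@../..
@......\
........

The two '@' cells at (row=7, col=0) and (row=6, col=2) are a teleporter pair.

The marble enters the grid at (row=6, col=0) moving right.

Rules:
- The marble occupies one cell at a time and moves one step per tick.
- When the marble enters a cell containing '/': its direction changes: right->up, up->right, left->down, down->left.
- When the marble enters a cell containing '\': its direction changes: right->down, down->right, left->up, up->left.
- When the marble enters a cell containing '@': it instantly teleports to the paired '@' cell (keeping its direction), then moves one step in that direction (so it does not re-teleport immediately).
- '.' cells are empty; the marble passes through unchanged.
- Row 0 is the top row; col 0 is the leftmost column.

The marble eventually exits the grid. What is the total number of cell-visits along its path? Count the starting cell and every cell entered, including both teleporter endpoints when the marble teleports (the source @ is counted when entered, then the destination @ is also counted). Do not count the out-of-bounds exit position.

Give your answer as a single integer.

Answer: 7

Derivation:
Step 1: enter (6,0), '/' deflects right->up, move up to (5,0)
Step 2: enter (5,0), '.' pass, move up to (4,0)
Step 3: enter (4,0), '.' pass, move up to (3,0)
Step 4: enter (3,0), '.' pass, move up to (2,0)
Step 5: enter (2,0), '.' pass, move up to (1,0)
Step 6: enter (1,0), '.' pass, move up to (0,0)
Step 7: enter (0,0), '.' pass, move up to (-1,0)
Step 8: at (-1,0) — EXIT via top edge, pos 0
Path length (cell visits): 7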